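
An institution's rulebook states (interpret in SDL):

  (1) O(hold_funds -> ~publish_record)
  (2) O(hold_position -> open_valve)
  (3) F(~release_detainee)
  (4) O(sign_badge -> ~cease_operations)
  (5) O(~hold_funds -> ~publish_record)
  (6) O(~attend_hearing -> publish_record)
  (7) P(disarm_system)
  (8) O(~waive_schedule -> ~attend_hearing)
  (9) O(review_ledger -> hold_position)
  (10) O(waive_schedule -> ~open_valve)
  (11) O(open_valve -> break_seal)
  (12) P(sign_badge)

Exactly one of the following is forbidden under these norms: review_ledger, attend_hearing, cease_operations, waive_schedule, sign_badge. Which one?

Premises 1 and 5 are O(hold_funds -> ~publish_record) and O(~hold_funds -> ~publish_record); every ideal world satisfies hold_funds or ~hold_funds, so in either case ~publish_record holds — hence O(~publish_record).
Premise 6, O(~attend_hearing -> publish_record), contraposes to O(~publish_record -> attend_hearing); with O(~publish_record) we get O(attend_hearing).
Premise 8 is O(~waive_schedule -> ~attend_hearing); contrapositively O(attend_hearing -> waive_schedule). Since O(attend_hearing) holds, K gives O(waive_schedule).
From O(waive_schedule) and premise 10, O(waive_schedule -> ~open_valve), we obtain O(~open_valve).
The contrapositive of premise 2 (O(hold_position -> open_valve)) is O(~open_valve -> ~hold_position), and O(~open_valve) is already established, so O(~hold_position).
Premise 9 is O(review_ledger -> hold_position); contrapositively O(~hold_position -> ~review_ledger). Since O(~hold_position) holds, K gives O(~review_ledger).
So O(~review_ledger) holds, i.e. review_ledger is forbidden. None of the other listed options is forbidden under the premises.

review_ledger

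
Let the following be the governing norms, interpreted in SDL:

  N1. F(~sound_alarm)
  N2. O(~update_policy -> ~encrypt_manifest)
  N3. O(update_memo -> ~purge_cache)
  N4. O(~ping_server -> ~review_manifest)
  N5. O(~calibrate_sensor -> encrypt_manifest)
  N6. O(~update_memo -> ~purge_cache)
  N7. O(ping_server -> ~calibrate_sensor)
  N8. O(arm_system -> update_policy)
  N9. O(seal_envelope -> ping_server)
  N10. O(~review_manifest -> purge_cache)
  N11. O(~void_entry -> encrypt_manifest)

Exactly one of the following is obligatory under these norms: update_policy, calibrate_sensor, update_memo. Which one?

update_policy

Premises 3 and 6 are O(update_memo -> ~purge_cache) and O(~update_memo -> ~purge_cache); every ideal world satisfies update_memo or ~update_memo, so in either case ~purge_cache holds — hence O(~purge_cache).
Premise 10 is O(~review_manifest -> purge_cache); contrapositively O(~purge_cache -> review_manifest). Since O(~purge_cache) holds, K gives O(review_manifest).
Premise 4 is O(~ping_server -> ~review_manifest); contrapositively O(review_manifest -> ping_server). Since O(review_manifest) holds, K gives O(ping_server).
Premise 7 is O(ping_server -> ~calibrate_sensor); since O(ping_server), deontic closure gives O(~calibrate_sensor).
Applying K to premise 5 (O(~calibrate_sensor -> encrypt_manifest)) and O(~calibrate_sensor) yields O(encrypt_manifest).
The contrapositive of premise 2 (O(~update_policy -> ~encrypt_manifest)) is O(encrypt_manifest -> update_policy), and O(encrypt_manifest) is already established, so O(update_policy).
So O(update_policy) holds — update_policy is obligatory. None of the other listed options is made obligatory by any chain of premises.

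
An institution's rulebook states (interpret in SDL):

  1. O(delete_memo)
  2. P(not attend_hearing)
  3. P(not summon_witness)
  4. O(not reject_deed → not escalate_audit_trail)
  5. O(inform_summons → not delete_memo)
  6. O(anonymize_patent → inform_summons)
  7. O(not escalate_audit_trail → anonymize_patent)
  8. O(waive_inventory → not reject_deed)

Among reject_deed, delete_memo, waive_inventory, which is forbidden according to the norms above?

waive_inventory

Premise 1 gives O(delete_memo).
The contrapositive of premise 5 (O(inform_summons → not delete_memo)) is O(delete_memo → not inform_summons), and O(delete_memo) is already established, so O(not inform_summons).
The contrapositive of premise 6 (O(anonymize_patent → inform_summons)) is O(not inform_summons → not anonymize_patent), and O(not inform_summons) is already established, so O(not anonymize_patent).
The contrapositive of premise 7 (O(not escalate_audit_trail → anonymize_patent)) is O(not anonymize_patent → escalate_audit_trail), and O(not anonymize_patent) is already established, so O(escalate_audit_trail).
Premise 4, O(not reject_deed → not escalate_audit_trail), contraposes to O(escalate_audit_trail → reject_deed); with O(escalate_audit_trail) we get O(reject_deed).
Premise 8 is O(waive_inventory → not reject_deed); contrapositively O(reject_deed → not waive_inventory). Since O(reject_deed) holds, K gives O(not waive_inventory).
So O(not waive_inventory) holds, i.e. waive_inventory is forbidden. None of the other listed options is forbidden under the premises.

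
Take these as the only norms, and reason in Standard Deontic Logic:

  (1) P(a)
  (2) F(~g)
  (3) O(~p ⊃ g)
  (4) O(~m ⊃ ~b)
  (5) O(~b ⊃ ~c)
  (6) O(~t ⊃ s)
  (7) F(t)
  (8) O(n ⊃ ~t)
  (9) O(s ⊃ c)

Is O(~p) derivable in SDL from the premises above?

Premise 3 is O(~p ⊃ g); even if O(g) held, inferring O(~p) would be affirming the consequent — invalid.
No other premise forces O(~p). An ideal world satisfying every premise can still have ~p false, so O(~p) is not derivable.

No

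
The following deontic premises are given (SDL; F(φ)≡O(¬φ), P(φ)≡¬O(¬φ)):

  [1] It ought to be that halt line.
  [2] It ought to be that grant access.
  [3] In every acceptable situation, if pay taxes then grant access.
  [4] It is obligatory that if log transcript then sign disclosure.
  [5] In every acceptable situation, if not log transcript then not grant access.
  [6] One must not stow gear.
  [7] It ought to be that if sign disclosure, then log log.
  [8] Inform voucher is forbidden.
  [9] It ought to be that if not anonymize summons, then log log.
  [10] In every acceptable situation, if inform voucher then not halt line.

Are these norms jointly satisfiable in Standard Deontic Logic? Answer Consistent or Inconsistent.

Premise 10 is O(inform_voucher → ¬halt_line), but O(inform_voucher) is not derivable from the premises, so it does not yield O(¬halt_line).
So O(¬halt_line) is not derivable, and the apparent clash with O(halt_line) does not arise.
A world satisfying every obligation exists (e.g. anonymize_summons=false, grant_access=true, halt_line=true, inform_voucher=false, log_log=true, log_transcript=true, pay_taxes=false, sign_disclosure=true, stow_gear=false); no atom is both obligatory and forbidden, so the set is consistent.

Consistent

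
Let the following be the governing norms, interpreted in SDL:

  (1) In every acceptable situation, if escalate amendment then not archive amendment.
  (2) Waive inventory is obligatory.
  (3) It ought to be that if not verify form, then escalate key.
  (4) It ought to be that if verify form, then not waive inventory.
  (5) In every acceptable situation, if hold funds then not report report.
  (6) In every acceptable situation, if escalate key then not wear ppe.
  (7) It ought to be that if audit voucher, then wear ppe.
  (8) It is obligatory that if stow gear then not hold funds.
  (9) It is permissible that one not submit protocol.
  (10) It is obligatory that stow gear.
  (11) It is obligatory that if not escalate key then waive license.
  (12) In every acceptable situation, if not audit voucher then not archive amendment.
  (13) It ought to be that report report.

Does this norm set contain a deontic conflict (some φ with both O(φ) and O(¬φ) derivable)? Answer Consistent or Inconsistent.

Premise 5 is O(hold_funds → ¬report_report), but O(hold_funds) is not derivable from the premises, so it does not yield O(¬report_report).
So O(¬report_report) is not derivable, and the apparent clash with O(report_report) does not arise.
A world satisfying every obligation exists (e.g. archive_amendment=false, audit_voucher=false, escalate_amendment=false, escalate_key=true, hold_funds=false, report_report=true, stow_gear=true, submit_protocol=false, verify_form=false, waive_inventory=true, waive_license=false, wear_ppe=false); no atom is both obligatory and forbidden, so the set is consistent.

Consistent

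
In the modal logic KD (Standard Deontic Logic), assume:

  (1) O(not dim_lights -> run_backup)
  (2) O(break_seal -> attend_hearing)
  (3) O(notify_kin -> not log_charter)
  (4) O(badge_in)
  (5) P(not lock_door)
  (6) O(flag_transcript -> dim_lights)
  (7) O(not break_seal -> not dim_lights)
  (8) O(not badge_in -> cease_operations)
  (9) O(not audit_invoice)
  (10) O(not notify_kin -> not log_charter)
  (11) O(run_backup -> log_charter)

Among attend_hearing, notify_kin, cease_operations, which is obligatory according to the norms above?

Premises 10 and 3 are O(not notify_kin -> not log_charter) and O(notify_kin -> not log_charter); every ideal world satisfies not notify_kin or notify_kin, so in either case not log_charter holds — hence O(not log_charter).
Premise 11, O(run_backup -> log_charter), contraposes to O(not log_charter -> not run_backup); with O(not log_charter) we get O(not run_backup).
Premise 1 is O(not dim_lights -> run_backup); contrapositively O(not run_backup -> dim_lights). Since O(not run_backup) holds, K gives O(dim_lights).
Premise 7, O(not break_seal -> not dim_lights), contraposes to O(dim_lights -> break_seal); with O(dim_lights) we get O(break_seal).
With premise 2, O(break_seal -> attend_hearing), the K-axiom yields O(attend_hearing).
So O(attend_hearing) holds — attend_hearing is obligatory. None of the other listed options is made obligatory by any chain of premises.

attend_hearing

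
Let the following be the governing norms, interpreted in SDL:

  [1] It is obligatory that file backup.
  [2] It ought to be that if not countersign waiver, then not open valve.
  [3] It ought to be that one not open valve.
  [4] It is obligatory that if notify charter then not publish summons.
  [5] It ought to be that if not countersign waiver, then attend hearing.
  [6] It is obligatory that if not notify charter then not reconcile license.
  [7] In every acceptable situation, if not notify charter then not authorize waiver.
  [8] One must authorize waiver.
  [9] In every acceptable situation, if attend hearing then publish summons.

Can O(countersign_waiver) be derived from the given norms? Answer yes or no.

Premise 8 states O(authorize_waiver) outright.
The contrapositive of premise 7 (O(¬notify_charter → ¬authorize_waiver)) is O(authorize_waiver → notify_charter), and O(authorize_waiver) is already established, so O(notify_charter).
With premise 4, O(notify_charter → ¬publish_summons), the K-axiom yields O(¬publish_summons).
Premise 9 is O(attend_hearing → publish_summons); contrapositively O(¬publish_summons → ¬attend_hearing). Since O(¬publish_summons) holds, K gives O(¬attend_hearing).
The contrapositive of premise 5 (O(¬countersign_waiver → attend_hearing)) is O(¬attend_hearing → countersign_waiver), and O(¬attend_hearing) is already established, so O(countersign_waiver).
Premises 1, 2, 3, 6 do not contribute to this derivation.
So O(countersign_waiver) follows.

Yes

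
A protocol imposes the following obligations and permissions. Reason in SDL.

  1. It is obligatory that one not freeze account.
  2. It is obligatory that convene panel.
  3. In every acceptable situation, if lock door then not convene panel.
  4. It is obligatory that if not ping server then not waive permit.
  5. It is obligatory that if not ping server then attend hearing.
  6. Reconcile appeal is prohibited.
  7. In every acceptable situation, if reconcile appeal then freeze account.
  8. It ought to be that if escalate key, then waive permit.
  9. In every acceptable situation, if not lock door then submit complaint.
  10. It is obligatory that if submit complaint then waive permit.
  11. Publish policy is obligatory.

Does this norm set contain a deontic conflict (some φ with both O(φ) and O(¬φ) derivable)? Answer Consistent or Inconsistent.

Consistent

Premise 7 is O(reconcile_appeal → freeze_account), but O(reconcile_appeal) is not derivable from the premises, so it does not yield O(freeze_account).
So O(freeze_account) is not derivable, and the apparent clash with O(¬freeze_account) does not arise.
A world satisfying every obligation exists (e.g. attend_hearing=false, convene_panel=true, escalate_key=false, freeze_account=false, lock_door=false, ping_server=true, publish_policy=true, reconcile_appeal=false, submit_complaint=true, waive_permit=true); no atom is both obligatory and forbidden, so the set is consistent.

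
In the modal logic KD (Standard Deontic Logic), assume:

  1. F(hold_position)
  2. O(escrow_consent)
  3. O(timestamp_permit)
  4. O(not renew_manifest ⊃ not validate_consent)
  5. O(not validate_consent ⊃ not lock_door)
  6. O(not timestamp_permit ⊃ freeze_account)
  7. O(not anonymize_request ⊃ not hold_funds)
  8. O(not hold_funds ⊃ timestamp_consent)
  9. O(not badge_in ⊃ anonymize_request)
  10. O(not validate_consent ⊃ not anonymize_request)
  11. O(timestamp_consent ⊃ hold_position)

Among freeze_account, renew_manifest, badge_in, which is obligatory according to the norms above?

renew_manifest

Premise 1, F(hold_position), is equivalent to O(not hold_position).
The contrapositive of premise 11 (O(timestamp_consent ⊃ hold_position)) is O(not hold_position ⊃ not timestamp_consent), and O(not hold_position) is already established, so O(not timestamp_consent).
Premise 8, O(not hold_funds ⊃ timestamp_consent), contraposes to O(not timestamp_consent ⊃ hold_funds); with O(not timestamp_consent) we get O(hold_funds).
Premise 7, O(not anonymize_request ⊃ not hold_funds), contraposes to O(hold_funds ⊃ anonymize_request); with O(hold_funds) we get O(anonymize_request).
The contrapositive of premise 10 (O(not validate_consent ⊃ not anonymize_request)) is O(anonymize_request ⊃ validate_consent), and O(anonymize_request) is already established, so O(validate_consent).
The contrapositive of premise 4 (O(not renew_manifest ⊃ not validate_consent)) is O(validate_consent ⊃ renew_manifest), and O(validate_consent) is already established, so O(renew_manifest).
So O(renew_manifest) holds — renew_manifest is obligatory. None of the other listed options is made obligatory by any chain of premises.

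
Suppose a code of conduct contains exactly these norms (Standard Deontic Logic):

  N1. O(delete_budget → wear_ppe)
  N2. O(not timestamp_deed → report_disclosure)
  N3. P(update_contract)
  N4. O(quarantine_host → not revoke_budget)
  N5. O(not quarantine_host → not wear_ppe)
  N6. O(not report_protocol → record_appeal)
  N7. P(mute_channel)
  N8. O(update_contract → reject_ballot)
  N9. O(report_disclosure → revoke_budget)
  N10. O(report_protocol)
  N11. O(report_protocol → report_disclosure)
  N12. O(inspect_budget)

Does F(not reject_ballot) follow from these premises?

Premise 8 is O(update_contract → reject_ballot), but O(update_contract) is not derivable from the premises (the permission P(update_contract) asserts only not O(not update_contract), not O(update_contract)), so it does not yield O(reject_ballot).
No other premise forces O(reject_ballot). An ideal world satisfying every premise can still have not reject_ballot true, so F(not reject_ballot) is not derivable.

No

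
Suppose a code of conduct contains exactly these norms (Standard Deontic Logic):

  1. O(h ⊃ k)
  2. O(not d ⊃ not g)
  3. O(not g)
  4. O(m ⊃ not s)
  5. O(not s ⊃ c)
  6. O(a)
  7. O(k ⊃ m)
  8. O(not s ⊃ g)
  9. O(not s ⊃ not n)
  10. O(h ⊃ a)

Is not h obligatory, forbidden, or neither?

Obligatory

Premise 3 gives O(not g).
Premise 8 is O(not s ⊃ g); contrapositively O(not g ⊃ s). Since O(not g) holds, K gives O(s).
Premise 4 is O(m ⊃ not s); contrapositively O(s ⊃ not m). Since O(s) holds, K gives O(not m).
Premise 7 is O(k ⊃ m); contrapositively O(not m ⊃ not k). Since O(not m) holds, K gives O(not k).
Premise 1, O(h ⊃ k), contraposes to O(not k ⊃ not h); with O(not k) we get O(not h).
Premises 2, 5, 6, 9, 10 do not contribute to this derivation.
Hence not h is obligatory.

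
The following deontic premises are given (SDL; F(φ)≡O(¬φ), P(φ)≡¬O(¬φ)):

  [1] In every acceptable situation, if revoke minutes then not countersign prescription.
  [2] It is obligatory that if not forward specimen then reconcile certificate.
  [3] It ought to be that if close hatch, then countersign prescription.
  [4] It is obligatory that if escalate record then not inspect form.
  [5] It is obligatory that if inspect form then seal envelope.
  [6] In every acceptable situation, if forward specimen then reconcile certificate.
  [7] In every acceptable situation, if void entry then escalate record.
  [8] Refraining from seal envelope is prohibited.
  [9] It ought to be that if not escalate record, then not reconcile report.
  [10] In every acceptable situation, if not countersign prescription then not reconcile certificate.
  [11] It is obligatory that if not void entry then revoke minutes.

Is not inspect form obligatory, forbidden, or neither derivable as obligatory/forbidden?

Premises 6 and 2 cover both cases: O(forward_specimen → reconcile_certificate) and O(¬forward_specimen → reconcile_certificate). Since forward_specimen ∨ ¬forward_specimen is a tautology, O(reconcile_certificate) follows.
Premise 10 is O(¬countersign_prescription → ¬reconcile_certificate); contrapositively O(reconcile_certificate → countersign_prescription). Since O(reconcile_certificate) holds, K gives O(countersign_prescription).
Premise 1 is O(revoke_minutes → ¬countersign_prescription); contrapositively O(countersign_prescription → ¬revoke_minutes). Since O(countersign_prescription) holds, K gives O(¬revoke_minutes).
The contrapositive of premise 11 (O(¬void_entry → revoke_minutes)) is O(¬revoke_minutes → void_entry), and O(¬revoke_minutes) is already established, so O(void_entry).
Premise 7 is O(void_entry → escalate_record); since O(void_entry), deontic closure gives O(escalate_record).
From O(escalate_record) and premise 4, O(escalate_record → ¬inspect_form), we obtain O(¬inspect_form).
Premises 3, 5, 8, 9 do not contribute to this derivation.
Hence ¬inspect_form is obligatory.

Obligatory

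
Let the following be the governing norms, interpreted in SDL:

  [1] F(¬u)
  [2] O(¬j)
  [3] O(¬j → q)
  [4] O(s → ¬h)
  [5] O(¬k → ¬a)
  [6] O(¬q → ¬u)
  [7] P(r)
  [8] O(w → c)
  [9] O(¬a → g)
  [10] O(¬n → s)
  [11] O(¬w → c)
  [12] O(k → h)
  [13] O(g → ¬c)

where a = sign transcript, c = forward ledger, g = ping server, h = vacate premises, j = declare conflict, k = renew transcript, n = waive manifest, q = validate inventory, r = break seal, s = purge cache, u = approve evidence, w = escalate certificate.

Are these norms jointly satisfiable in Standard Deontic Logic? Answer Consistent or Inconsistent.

Premise 6 is O(¬q → ¬u), but O(¬q) is not derivable from the premises, so it does not yield O(¬u).
So O(¬u) is not derivable, and the apparent clash with O(u) does not arise.
A world satisfying every obligation exists (e.g. a=true, c=true, g=false, h=true, j=false, k=true, n=true, q=true, r=false, s=false, u=true, w=false); no atom is both obligatory and forbidden, so the set is consistent.

Consistent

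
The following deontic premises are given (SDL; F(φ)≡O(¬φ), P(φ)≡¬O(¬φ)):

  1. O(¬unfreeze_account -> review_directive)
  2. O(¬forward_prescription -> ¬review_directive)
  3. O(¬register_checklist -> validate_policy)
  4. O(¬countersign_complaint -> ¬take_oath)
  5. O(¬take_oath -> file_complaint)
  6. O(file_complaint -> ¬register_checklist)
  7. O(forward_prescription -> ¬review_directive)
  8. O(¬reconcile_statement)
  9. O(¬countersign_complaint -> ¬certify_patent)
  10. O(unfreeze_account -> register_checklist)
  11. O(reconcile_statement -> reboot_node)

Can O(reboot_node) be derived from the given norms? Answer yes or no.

No

Premise 11 is O(reconcile_statement -> reboot_node), but O(reconcile_statement) is not derivable from the premises, so it does not yield O(reboot_node).
No other premise forces O(reboot_node). An ideal world satisfying every premise can still have reboot_node false, so O(reboot_node) is not derivable.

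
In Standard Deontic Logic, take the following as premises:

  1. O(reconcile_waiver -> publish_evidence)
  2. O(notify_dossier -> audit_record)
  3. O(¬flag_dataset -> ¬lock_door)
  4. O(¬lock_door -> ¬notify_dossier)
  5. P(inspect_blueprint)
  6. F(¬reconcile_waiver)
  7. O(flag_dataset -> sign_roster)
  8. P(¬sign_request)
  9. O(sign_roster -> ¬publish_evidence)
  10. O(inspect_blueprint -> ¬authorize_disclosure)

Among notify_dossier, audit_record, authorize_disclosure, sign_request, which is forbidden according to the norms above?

Premise 6 is F(¬reconcile_waiver), i.e. O(reconcile_waiver).
Premise 1 is O(reconcile_waiver -> publish_evidence); since O(reconcile_waiver), deontic closure gives O(publish_evidence).
The contrapositive of premise 9 (O(sign_roster -> ¬publish_evidence)) is O(publish_evidence -> ¬sign_roster), and O(publish_evidence) is already established, so O(¬sign_roster).
Premise 7, O(flag_dataset -> sign_roster), contraposes to O(¬sign_roster -> ¬flag_dataset); with O(¬sign_roster) we get O(¬flag_dataset).
With premise 3, O(¬flag_dataset -> ¬lock_door), the K-axiom yields O(¬lock_door).
Applying K to premise 4 (O(¬lock_door -> ¬notify_dossier)) and O(¬lock_door) yields O(¬notify_dossier).
So O(¬notify_dossier) holds, i.e. notify_dossier is forbidden. None of the other listed options is forbidden under the premises.

notify_dossier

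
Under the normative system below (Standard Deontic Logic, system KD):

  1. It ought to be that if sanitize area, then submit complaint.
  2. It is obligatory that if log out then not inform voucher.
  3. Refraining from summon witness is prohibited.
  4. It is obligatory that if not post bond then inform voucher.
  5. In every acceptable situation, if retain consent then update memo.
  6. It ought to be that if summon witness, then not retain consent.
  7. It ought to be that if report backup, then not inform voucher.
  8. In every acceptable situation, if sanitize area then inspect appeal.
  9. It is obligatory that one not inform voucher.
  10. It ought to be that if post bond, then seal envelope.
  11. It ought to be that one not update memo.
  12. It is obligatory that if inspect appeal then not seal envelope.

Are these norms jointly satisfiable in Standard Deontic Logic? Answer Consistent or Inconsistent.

Premise 5 is O(retain_consent → update_memo), but O(retain_consent) is not derivable from the premises, so it does not yield O(update_memo).
So O(update_memo) is not derivable, and the apparent clash with O(¬update_memo) does not arise.
A world satisfying every obligation exists (e.g. inform_voucher=false, inspect_appeal=false, log_out=false, post_bond=true, report_backup=false, retain_consent=false, sanitize_area=false, seal_envelope=true, submit_complaint=false, summon_witness=true, update_memo=false); no atom is both obligatory and forbidden, so the set is consistent.

Consistent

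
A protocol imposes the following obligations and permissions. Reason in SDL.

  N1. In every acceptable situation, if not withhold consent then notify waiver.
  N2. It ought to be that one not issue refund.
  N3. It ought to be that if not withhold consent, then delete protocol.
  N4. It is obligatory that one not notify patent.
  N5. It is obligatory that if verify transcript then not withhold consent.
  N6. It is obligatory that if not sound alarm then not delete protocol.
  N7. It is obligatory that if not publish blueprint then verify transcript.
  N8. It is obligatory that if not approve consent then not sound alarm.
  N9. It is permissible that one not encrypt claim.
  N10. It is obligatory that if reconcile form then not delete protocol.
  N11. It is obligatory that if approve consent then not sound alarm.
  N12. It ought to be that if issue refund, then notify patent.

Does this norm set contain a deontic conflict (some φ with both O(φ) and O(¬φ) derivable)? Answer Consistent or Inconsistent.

Consistent

Premise 12 is O(issue_refund → notify_patent), but O(issue_refund) is not derivable from the premises, so it does not yield O(notify_patent).
So O(notify_patent) is not derivable, and the apparent clash with O(¬notify_patent) does not arise.
A world satisfying every obligation exists (e.g. approve_consent=false, delete_protocol=false, encrypt_claim=false, issue_refund=false, notify_patent=false, notify_waiver=false, publish_blueprint=true, reconcile_form=false, sound_alarm=false, verify_transcript=false, withhold_consent=true); no atom is both obligatory and forbidden, so the set is consistent.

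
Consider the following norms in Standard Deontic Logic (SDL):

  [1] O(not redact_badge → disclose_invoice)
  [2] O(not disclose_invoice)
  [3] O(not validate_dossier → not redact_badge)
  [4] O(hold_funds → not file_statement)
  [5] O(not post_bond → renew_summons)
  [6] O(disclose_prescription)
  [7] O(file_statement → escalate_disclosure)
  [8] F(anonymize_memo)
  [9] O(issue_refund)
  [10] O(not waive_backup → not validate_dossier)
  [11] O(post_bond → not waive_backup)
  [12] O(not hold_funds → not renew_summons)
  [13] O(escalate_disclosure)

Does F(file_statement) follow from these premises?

Premise 2 gives O(not disclose_invoice).
The contrapositive of premise 1 (O(not redact_badge → disclose_invoice)) is O(not disclose_invoice → redact_badge), and O(not disclose_invoice) is already established, so O(redact_badge).
Premise 3 is O(not validate_dossier → not redact_badge); contrapositively O(redact_badge → validate_dossier). Since O(redact_badge) holds, K gives O(validate_dossier).
Premise 10, O(not waive_backup → not validate_dossier), contraposes to O(validate_dossier → waive_backup); with O(validate_dossier) we get O(waive_backup).
Premise 11, O(post_bond → not waive_backup), contraposes to O(waive_backup → not post_bond); with O(waive_backup) we get O(not post_bond).
Premise 5 is O(not post_bond → renew_summons); since O(not post_bond), deontic closure gives O(renew_summons).
The contrapositive of premise 12 (O(not hold_funds → not renew_summons)) is O(renew_summons → hold_funds), and O(renew_summons) is already established, so O(hold_funds).
Premise 4 is O(hold_funds → not file_statement); since O(hold_funds), deontic closure gives O(not file_statement).
Premises 6, 7, 8, 9, 13 do not contribute to this derivation.
So O(not file_statement) holds, i.e. F(file_statement). The claim follows.

Yes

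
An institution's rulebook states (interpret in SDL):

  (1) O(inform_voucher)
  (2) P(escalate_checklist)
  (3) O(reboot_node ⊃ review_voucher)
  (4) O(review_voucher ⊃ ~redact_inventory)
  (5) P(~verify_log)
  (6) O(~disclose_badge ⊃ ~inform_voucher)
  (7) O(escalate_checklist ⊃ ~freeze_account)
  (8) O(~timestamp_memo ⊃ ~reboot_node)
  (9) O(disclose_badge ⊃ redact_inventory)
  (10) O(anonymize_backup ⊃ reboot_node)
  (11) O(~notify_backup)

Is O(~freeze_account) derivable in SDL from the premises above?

Premise 7 is O(escalate_checklist ⊃ ~freeze_account), but O(escalate_checklist) is not derivable from the premises (the permission P(escalate_checklist) asserts only ~O(~escalate_checklist), not O(escalate_checklist)), so it does not yield O(~freeze_account).
No other premise forces O(~freeze_account). An ideal world satisfying every premise can still have ~freeze_account false, so O(~freeze_account) is not derivable.

No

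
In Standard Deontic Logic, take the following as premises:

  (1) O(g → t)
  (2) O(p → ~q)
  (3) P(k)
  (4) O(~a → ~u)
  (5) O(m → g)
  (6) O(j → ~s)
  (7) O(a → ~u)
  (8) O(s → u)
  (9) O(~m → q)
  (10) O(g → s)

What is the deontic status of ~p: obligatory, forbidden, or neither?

Premises 7 and 4 cover both cases: O(a → ~u) and O(~a → ~u). Since a ∨ ~a is a tautology, O(~u) follows.
The contrapositive of premise 8 (O(s → u)) is O(~u → ~s), and O(~u) is already established, so O(~s).
Premise 10, O(g → s), contraposes to O(~s → ~g); with O(~s) we get O(~g).
Premise 5, O(m → g), contraposes to O(~g → ~m); with O(~g) we get O(~m).
From O(~m) and premise 9, O(~m → q), we obtain O(q).
Premise 2, O(p → ~q), contraposes to O(q → ~p); with O(q) we get O(~p).
Premises 1, 3, 6 do not contribute to this derivation.
Hence ~p is obligatory.

Obligatory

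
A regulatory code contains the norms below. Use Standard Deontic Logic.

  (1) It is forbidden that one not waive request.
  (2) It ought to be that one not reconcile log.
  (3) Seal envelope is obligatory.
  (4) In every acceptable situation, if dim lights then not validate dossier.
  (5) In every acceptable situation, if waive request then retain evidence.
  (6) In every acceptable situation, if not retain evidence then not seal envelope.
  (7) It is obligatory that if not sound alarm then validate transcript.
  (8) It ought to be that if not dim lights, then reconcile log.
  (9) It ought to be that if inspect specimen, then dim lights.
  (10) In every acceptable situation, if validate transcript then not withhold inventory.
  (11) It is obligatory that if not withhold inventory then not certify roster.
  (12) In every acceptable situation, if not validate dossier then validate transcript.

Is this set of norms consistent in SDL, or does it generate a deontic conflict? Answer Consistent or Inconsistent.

Premise 6 is O(¬retain_evidence → ¬seal_envelope), but O(¬retain_evidence) is not derivable from the premises, so it does not yield O(¬seal_envelope).
So O(¬seal_envelope) is not derivable, and the apparent clash with O(seal_envelope) does not arise.
A world satisfying every obligation exists (e.g. certify_roster=false, dim_lights=true, inspect_specimen=false, reconcile_log=false, retain_evidence=true, seal_envelope=true, sound_alarm=false, validate_dossier=false, validate_transcript=true, waive_request=true, withhold_inventory=false); no atom is both obligatory and forbidden, so the set is consistent.

Consistent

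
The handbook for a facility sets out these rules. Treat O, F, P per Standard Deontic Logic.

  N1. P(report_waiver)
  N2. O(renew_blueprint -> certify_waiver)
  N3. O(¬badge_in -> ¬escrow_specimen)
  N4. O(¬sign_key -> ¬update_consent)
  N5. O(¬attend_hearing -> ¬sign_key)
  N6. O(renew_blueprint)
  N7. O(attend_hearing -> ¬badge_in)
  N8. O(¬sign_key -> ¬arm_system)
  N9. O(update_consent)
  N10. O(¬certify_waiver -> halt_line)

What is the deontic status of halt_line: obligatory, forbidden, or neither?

Premise 10 is O(¬certify_waiver -> halt_line), but O(¬certify_waiver) is not derivable from the premises, so it does not yield O(halt_line).
No premise or chain of K-axiom applications forces O(halt_line), and none forces O(¬halt_line). So halt_line is neither obligatory nor forbidden under these norms.

Neither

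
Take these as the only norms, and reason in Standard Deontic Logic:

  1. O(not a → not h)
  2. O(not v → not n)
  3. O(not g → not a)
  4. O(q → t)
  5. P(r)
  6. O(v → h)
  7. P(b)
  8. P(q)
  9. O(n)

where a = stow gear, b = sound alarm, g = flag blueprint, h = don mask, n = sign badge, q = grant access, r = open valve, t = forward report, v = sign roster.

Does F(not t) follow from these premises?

Premise 4 is O(q → t), but O(q) is not derivable from the premises (the permission P(q) asserts only not O(not q), not O(q)), so it does not yield O(t).
No other premise forces O(t). An ideal world satisfying every premise can still have not t true, so F(not t) is not derivable.

No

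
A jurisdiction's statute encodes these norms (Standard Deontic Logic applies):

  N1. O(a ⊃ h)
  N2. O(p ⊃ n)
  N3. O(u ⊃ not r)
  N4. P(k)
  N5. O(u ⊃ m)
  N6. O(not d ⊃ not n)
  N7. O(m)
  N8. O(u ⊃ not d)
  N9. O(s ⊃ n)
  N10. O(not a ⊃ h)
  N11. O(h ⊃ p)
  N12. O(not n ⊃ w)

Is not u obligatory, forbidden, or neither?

By case analysis on not a: premise 10 gives O(not a ⊃ h) and premise 1 gives O(a ⊃ h), so O(h) either way.
Applying K to premise 11 (O(h ⊃ p)) and O(h) yields O(p).
From O(p) and premise 2, O(p ⊃ n), we obtain O(n).
The contrapositive of premise 6 (O(not d ⊃ not n)) is O(n ⊃ d), and O(n) is already established, so O(d).
Premise 8 is O(u ⊃ not d); contrapositively O(d ⊃ not u). Since O(d) holds, K gives O(not u).
Premises 3, 4, 5, 7, 9, 12 do not contribute to this derivation.
Hence not u is obligatory.

Obligatory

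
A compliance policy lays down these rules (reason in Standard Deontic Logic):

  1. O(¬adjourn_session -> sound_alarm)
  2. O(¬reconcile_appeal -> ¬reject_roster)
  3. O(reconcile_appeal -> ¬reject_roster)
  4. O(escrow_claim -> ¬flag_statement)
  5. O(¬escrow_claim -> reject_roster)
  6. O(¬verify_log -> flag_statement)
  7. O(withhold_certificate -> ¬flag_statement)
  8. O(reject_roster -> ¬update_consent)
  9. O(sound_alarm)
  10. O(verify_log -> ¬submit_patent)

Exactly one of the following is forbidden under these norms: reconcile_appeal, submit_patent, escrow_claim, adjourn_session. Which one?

By case analysis on ¬reconcile_appeal: premise 2 gives O(¬reconcile_appeal -> ¬reject_roster) and premise 3 gives O(reconcile_appeal -> ¬reject_roster), so O(¬reject_roster) either way.
Premise 5 is O(¬escrow_claim -> reject_roster); contrapositively O(¬reject_roster -> escrow_claim). Since O(¬reject_roster) holds, K gives O(escrow_claim).
From O(escrow_claim) and premise 4, O(escrow_claim -> ¬flag_statement), we obtain O(¬flag_statement).
Premise 6, O(¬verify_log -> flag_statement), contraposes to O(¬flag_statement -> verify_log); with O(¬flag_statement) we get O(verify_log).
From O(verify_log) and premise 10, O(verify_log -> ¬submit_patent), we obtain O(¬submit_patent).
So O(¬submit_patent) holds, i.e. submit_patent is forbidden. None of the other listed options is forbidden under the premises.

submit_patent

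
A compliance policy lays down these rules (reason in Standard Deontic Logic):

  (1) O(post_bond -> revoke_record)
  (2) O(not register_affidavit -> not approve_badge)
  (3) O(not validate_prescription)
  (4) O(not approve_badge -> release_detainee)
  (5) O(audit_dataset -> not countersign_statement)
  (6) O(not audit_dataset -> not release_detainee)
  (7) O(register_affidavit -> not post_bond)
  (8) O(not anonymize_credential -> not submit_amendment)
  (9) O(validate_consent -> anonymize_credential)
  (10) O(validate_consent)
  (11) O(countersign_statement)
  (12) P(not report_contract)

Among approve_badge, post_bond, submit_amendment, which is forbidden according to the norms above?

post_bond

Premise 11 gives O(countersign_statement).
Premise 5 is O(audit_dataset -> not countersign_statement); contrapositively O(countersign_statement -> not audit_dataset). Since O(countersign_statement) holds, K gives O(not audit_dataset).
From O(not audit_dataset) and premise 6, O(not audit_dataset -> not release_detainee), we obtain O(not release_detainee).
Premise 4 is O(not approve_badge -> release_detainee); contrapositively O(not release_detainee -> approve_badge). Since O(not release_detainee) holds, K gives O(approve_badge).
The contrapositive of premise 2 (O(not register_affidavit -> not approve_badge)) is O(approve_badge -> register_affidavit), and O(approve_badge) is already established, so O(register_affidavit).
Applying K to premise 7 (O(register_affidavit -> not post_bond)) and O(register_affidavit) yields O(not post_bond).
So O(not post_bond) holds, i.e. post_bond is forbidden. None of the other listed options is forbidden under the premises.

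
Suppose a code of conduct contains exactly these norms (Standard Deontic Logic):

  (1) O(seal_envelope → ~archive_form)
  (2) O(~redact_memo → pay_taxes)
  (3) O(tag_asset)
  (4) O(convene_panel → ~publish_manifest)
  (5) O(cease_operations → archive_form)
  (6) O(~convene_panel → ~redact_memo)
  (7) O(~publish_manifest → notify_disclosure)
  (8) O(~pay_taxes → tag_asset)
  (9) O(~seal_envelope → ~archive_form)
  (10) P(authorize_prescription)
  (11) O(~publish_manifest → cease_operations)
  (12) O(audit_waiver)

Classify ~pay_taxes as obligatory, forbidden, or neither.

Premises 9 and 1 are O(~seal_envelope → ~archive_form) and O(seal_envelope → ~archive_form); every ideal world satisfies ~seal_envelope or seal_envelope, so in either case ~archive_form holds — hence O(~archive_form).
Premise 5, O(cease_operations → archive_form), contraposes to O(~archive_form → ~cease_operations); with O(~archive_form) we get O(~cease_operations).
The contrapositive of premise 11 (O(~publish_manifest → cease_operations)) is O(~cease_operations → publish_manifest), and O(~cease_operations) is already established, so O(publish_manifest).
Premise 4, O(convene_panel → ~publish_manifest), contraposes to O(publish_manifest → ~convene_panel); with O(publish_manifest) we get O(~convene_panel).
Applying K to premise 6 (O(~convene_panel → ~redact_memo)) and O(~convene_panel) yields O(~redact_memo).
Applying K to premise 2 (O(~redact_memo → pay_taxes)) and O(~redact_memo) yields O(pay_taxes).
Premises 3, 7, 8, 10, 12 do not contribute to this derivation.
Thus O(pay_taxes), which is F(~pay_taxes): ~pay_taxes is forbidden.

Forbidden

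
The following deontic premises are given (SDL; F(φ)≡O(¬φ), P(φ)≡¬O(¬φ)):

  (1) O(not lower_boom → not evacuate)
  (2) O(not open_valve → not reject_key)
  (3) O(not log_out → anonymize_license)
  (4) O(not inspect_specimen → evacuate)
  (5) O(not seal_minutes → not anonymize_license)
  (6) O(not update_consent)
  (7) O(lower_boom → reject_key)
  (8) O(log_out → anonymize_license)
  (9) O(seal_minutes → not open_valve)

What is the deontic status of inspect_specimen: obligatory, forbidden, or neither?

Obligatory

Premises 3 and 8 are O(not log_out → anonymize_license) and O(log_out → anonymize_license); every ideal world satisfies not log_out or log_out, so in either case anonymize_license holds — hence O(anonymize_license).
The contrapositive of premise 5 (O(not seal_minutes → not anonymize_license)) is O(anonymize_license → seal_minutes), and O(anonymize_license) is already established, so O(seal_minutes).
With premise 9, O(seal_minutes → not open_valve), the K-axiom yields O(not open_valve).
Applying K to premise 2 (O(not open_valve → not reject_key)) and O(not open_valve) yields O(not reject_key).
The contrapositive of premise 7 (O(lower_boom → reject_key)) is O(not reject_key → not lower_boom), and O(not reject_key) is already established, so O(not lower_boom).
With premise 1, O(not lower_boom → not evacuate), the K-axiom yields O(not evacuate).
Premise 4 is O(not inspect_specimen → evacuate); contrapositively O(not evacuate → inspect_specimen). Since O(not evacuate) holds, K gives O(inspect_specimen).
Premise 6 does not contribute to this derivation.
Hence inspect_specimen is obligatory.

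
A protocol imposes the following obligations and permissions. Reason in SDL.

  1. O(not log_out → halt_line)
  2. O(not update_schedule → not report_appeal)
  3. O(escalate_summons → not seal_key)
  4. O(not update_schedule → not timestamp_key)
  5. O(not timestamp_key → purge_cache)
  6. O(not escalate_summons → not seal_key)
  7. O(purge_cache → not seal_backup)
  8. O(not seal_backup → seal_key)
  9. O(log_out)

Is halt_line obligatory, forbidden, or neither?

Neither

Premise 1 is O(not log_out → halt_line), but O(not log_out) is not derivable from the premises, so it does not yield O(halt_line).
No premise or chain of K-axiom applications forces O(halt_line), and none forces O(not halt_line). So halt_line is neither obligatory nor forbidden under these norms.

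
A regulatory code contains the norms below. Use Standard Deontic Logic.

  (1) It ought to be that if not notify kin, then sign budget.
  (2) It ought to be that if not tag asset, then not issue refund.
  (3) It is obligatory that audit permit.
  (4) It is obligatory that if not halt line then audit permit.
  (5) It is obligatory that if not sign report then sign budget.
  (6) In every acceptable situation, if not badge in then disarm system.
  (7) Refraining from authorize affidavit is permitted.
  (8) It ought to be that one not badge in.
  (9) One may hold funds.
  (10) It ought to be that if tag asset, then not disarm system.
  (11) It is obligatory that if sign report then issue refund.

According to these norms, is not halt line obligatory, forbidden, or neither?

Neither

Premise 4 is O(¬halt_line → audit_permit); even if O(audit_permit) held, inferring O(¬halt_line) would be affirming the consequent — invalid.
No premise or chain of K-axiom applications forces O(¬halt_line), and none forces O(halt_line). So ¬halt_line is neither obligatory nor forbidden under these norms.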